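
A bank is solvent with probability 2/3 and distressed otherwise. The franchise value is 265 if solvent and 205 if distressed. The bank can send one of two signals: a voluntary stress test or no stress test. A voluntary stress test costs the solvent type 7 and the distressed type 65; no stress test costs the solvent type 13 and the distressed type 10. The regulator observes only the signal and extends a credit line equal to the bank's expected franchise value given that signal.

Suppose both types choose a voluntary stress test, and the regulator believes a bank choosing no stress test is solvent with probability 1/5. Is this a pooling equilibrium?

On the equilibrium path (stress test) the regulator holds the prior 2/3 and pays 2/3·265 + 1/3·205 = 245. Off-path (no stress test) belief 1/5 gives 1/5·265 + 4/5·205 = 217.
Solvent: stress test gives 245 − 7 = 238; no stress test gives 217 − 13 = 204. Stays. ✓
Distressed: stress test gives 245 − 65 = 180; no stress test gives 217 − 10 = 207. Deviates. ✗

No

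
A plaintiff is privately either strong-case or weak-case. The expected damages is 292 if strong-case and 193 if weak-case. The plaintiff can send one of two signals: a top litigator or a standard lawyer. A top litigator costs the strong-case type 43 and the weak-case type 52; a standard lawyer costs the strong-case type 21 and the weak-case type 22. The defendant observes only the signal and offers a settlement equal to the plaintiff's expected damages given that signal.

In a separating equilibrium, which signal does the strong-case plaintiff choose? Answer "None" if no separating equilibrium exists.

None

Try strong-case → top litigator, weak-case → standard lawyer:
  If types separate, top litigator earns payment 292 and standard lawyer earns 193.
  Strong-case: top litigator gives 292 − 43 = 249; standard lawyer gives 193 − 21 = 172. No deviation. ✓
  Weak-case: standard lawyer gives 193 − 22 = 171; top litigator gives 292 − 52 = 240. Would deviate. ✗
Try strong-case → standard lawyer, weak-case → top litigator:
  If types separate, standard lawyer earns payment 292 and top litigator earns 193.
  Strong-case: standard lawyer gives 292 − 21 = 271; top litigator gives 193 − 43 = 150. No deviation. ✓
  Weak-case: top litigator gives 193 − 52 = 141; standard lawyer gives 292 − 22 = 270. Would deviate. ✗
Neither assignment is incentive-compatible.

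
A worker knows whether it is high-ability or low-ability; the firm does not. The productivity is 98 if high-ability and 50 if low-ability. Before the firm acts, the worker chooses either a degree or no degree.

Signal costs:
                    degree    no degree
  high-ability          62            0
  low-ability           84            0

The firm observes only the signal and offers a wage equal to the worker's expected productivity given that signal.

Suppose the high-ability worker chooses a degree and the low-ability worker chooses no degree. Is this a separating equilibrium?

No

Under separation the firm infers type exactly: degree → high-ability (pays 98), no degree → low-ability (pays 50).
High-ability: degree gives 98 − 62 = 36; no degree gives 50 − 0 = 50. Would deviate. ✗
Low-ability: no degree gives 50 − 0 = 50; degree gives 98 − 84 = 14. No deviation. ✓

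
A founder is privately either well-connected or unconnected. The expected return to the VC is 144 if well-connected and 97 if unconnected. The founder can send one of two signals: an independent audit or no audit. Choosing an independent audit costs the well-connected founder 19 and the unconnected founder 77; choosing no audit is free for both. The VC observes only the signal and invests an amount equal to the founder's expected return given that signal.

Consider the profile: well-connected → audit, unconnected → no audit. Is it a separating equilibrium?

Yes

If types separate, audit earns payment 144 and no audit earns 97.
Well-connected: audit gives 144 − 19 = 125; no audit gives 97 − 0 = 97. No deviation. ✓
Unconnected: no audit gives 97 − 0 = 97; audit gives 144 − 77 = 67. No deviation. ✓
Neither type gains from mimicking the other.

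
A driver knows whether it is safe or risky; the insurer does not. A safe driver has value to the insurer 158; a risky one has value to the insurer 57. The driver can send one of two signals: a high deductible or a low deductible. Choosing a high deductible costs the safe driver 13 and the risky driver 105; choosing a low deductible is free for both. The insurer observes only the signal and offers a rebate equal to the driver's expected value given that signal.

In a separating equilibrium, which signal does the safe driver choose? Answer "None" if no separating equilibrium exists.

Try safe → high deductible, risky → low deductible:
  If types separate, high deductible earns payment 158 and low deductible earns 57.
  Safe: high deductible gives 158 − 13 = 145; low deductible gives 57 − 0 = 57. No deviation. ✓
  Risky: low deductible gives 57 − 0 = 57; high deductible gives 158 − 105 = 53. No deviation. ✓
Both hold — the safe type sends high deductible.

high deductible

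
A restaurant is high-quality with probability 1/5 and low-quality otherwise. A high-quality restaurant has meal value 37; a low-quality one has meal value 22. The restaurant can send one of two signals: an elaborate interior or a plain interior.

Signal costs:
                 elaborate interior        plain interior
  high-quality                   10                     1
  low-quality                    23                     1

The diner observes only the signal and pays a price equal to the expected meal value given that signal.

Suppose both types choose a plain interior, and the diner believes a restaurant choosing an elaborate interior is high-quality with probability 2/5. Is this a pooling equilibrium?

At the pooled signal (plain interior) the diner holds the prior 1/5 and pays 1/5·37 + 4/5·22 = 25. Off-path (elaborate interior) belief 2/5 gives 2/5·37 + 3/5·22 = 28.
High-quality: plain interior gives 25 − 1 = 24; elaborate interior gives 28 − 10 = 18. Stays. ✓
Low-quality: plain interior gives 25 − 1 = 24; elaborate interior gives 28 − 23 = 5. Stays. ✓

Yes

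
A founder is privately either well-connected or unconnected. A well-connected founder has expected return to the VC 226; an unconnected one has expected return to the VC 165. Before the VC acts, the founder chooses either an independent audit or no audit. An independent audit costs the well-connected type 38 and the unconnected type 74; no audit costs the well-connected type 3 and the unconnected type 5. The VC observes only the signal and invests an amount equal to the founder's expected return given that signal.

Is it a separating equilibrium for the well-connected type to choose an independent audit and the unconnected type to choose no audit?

If types separate, audit earns payment 226 and no audit earns 165.
Well-connected: audit gives 226 − 38 = 188; no audit gives 165 − 3 = 162. No deviation. ✓
Unconnected: no audit gives 165 − 5 = 160; audit gives 226 − 74 = 152. No deviation. ✓
Both incentive constraints hold.

Yes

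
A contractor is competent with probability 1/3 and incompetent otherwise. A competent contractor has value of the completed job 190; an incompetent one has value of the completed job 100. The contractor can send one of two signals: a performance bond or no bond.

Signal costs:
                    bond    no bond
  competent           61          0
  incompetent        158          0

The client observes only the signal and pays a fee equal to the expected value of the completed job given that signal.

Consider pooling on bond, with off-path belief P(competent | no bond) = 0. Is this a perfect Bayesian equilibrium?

On the equilibrium path (bond) the client holds the prior 1/3 and pays 1/3·190 + 2/3·100 = 130. Off-path (no bond) belief 0 gives 0·190 + 1·100 = 100.
Competent: bond gives 130 − 61 = 69; no bond gives 100 − 0 = 100. Deviates. ✗
Incompetent: bond gives 130 − 158 = -28; no bond gives 100 − 0 = 100. Deviates. ✗

No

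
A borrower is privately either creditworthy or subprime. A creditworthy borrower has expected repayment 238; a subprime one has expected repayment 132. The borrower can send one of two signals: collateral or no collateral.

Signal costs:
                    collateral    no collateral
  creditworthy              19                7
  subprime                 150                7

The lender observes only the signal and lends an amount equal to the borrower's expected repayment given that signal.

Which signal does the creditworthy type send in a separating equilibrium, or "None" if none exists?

Try creditworthy → collateral, subprime → no collateral:
  If types separate, collateral earns payment 238 and no collateral earns 132.
  Creditworthy: collateral gives 238 − 19 = 219; no collateral gives 132 − 7 = 125. No deviation. ✓
  Subprime: no collateral gives 132 − 7 = 125; collateral gives 238 − 150 = 88. No deviation. ✓
Both hold — the creditworthy type sends collateral.

collateral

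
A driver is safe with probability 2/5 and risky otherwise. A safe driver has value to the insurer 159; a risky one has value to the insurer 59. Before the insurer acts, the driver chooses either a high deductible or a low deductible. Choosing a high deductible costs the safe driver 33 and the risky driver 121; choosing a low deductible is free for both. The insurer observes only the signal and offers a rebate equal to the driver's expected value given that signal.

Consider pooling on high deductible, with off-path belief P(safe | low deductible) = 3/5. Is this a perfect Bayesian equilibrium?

No

On the equilibrium path (high deductible) the insurer holds the prior 2/5 and pays 2/5·159 + 3/5·59 = 99. Off-path (low deductible) belief 3/5 gives 3/5·159 + 2/5·59 = 119.
Safe: high deductible gives 99 − 33 = 66; low deductible gives 119 − 0 = 119. Deviates. ✗
Risky: high deductible gives 99 − 121 = -22; low deductible gives 119 − 0 = 119. Deviates. ✗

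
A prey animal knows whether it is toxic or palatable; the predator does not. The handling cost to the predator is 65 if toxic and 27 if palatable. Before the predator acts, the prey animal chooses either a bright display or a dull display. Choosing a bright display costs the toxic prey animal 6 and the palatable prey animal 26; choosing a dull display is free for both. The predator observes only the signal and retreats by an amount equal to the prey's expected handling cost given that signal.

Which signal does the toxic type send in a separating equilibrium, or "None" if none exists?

None

Try toxic → bright display, palatable → dull display:
  If types separate, bright display earns payment 65 and dull display earns 27.
  Toxic: bright display gives 65 − 6 = 59; dull display gives 27 − 0 = 27. No deviation. ✓
  Palatable: dull display gives 27 − 0 = 27; bright display gives 65 − 26 = 39. Would deviate. ✗
Try toxic → dull display, palatable → bright display:
  If types separate, dull display earns payment 65 and bright display earns 27.
  Toxic: dull display gives 65 − 0 = 65; bright display gives 27 − 6 = 21. No deviation. ✓
  Palatable: bright display gives 27 − 26 = 1; dull display gives 65 − 0 = 65. Would deviate. ✗
Neither assignment is incentive-compatible.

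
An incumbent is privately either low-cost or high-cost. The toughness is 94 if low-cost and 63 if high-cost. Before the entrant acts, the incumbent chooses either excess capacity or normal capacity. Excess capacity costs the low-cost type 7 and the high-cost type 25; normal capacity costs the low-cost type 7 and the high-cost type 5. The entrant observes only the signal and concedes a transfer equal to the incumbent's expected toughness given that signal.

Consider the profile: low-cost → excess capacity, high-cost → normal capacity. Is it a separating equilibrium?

If types separate, excess capacity earns payment 94 and normal capacity earns 63.
Low-cost: excess capacity gives 94 − 7 = 87; normal capacity gives 63 − 7 = 56. No deviation. ✓
High-cost: normal capacity gives 63 − 5 = 58; excess capacity gives 94 − 25 = 69. Would deviate. ✗

No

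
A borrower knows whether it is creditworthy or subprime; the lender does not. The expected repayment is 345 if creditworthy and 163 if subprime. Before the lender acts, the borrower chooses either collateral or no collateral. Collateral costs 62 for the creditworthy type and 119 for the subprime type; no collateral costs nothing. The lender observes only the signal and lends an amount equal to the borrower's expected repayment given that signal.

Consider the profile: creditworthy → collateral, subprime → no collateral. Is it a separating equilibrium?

No

Under separation the lender infers type exactly: collateral → creditworthy (pays 345), no collateral → subprime (pays 163).
Creditworthy: collateral gives 345 − 62 = 283; no collateral gives 163 − 0 = 163. No deviation. ✓
Subprime: no collateral gives 163 − 0 = 163; collateral gives 345 − 119 = 226. Would deviate. ✗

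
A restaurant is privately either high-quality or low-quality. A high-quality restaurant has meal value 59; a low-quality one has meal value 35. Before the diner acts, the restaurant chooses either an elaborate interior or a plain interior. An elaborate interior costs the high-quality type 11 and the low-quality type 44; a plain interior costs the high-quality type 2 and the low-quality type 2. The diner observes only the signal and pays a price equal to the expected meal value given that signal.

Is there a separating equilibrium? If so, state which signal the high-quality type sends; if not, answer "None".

elaborate interior

Try high-quality → elaborate interior, low-quality → plain interior:
  If types separate, elaborate interior earns payment 59 and plain interior earns 35.
  High-quality: elaborate interior gives 59 − 11 = 48; plain interior gives 35 − 2 = 33. No deviation. ✓
  Low-quality: plain interior gives 35 − 2 = 33; elaborate interior gives 59 − 44 = 15. No deviation. ✓
Both hold — the high-quality type sends elaborate interior.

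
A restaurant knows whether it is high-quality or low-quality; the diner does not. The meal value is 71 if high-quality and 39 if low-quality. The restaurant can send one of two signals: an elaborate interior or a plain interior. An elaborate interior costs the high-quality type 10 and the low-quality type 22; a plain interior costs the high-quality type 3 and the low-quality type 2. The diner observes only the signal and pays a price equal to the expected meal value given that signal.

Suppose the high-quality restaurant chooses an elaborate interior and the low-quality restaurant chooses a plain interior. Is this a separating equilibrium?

No

Under separation the diner infers type exactly: elaborate interior → high-quality (pays 71), plain interior → low-quality (pays 39).
High-quality: elaborate interior gives 71 − 10 = 61; plain interior gives 39 − 3 = 36. No deviation. ✓
Low-quality: plain interior gives 39 − 2 = 37; elaborate interior gives 71 − 22 = 49. Would deviate. ✗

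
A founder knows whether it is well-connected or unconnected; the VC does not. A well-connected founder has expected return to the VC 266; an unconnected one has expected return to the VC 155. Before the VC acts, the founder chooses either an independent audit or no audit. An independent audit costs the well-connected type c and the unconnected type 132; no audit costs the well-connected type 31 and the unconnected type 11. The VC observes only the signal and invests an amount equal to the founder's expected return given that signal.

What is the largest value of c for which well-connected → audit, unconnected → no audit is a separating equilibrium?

142

Under separation: audit → well-connected (pays 266); no audit → unconnected (pays 155).
Unconnected: 155 − 11 = 144 ≥ 266 − 132 = 134. Holds regardless of c. ✓
Well-connected: 266 − c ≥ 155 − 31, so c ≤ 266 − 124 = 142.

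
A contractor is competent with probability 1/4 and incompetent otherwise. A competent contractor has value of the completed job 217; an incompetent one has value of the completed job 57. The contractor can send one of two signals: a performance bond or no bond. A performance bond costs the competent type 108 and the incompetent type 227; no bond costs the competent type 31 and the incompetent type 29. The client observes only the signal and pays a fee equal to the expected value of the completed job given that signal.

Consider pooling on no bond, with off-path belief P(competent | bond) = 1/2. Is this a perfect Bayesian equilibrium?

At the pooled signal (no bond) the client holds the prior 1/4 and pays 1/4·217 + 3/4·57 = 97. Off-path (bond) belief 1/2 gives 1/2·217 + 1/2·57 = 137.
Competent: no bond gives 97 − 31 = 66; bond gives 137 − 108 = 29. Stays. ✓
Incompetent: no bond gives 97 − 29 = 68; bond gives 137 − 227 = -90. Stays. ✓

Yes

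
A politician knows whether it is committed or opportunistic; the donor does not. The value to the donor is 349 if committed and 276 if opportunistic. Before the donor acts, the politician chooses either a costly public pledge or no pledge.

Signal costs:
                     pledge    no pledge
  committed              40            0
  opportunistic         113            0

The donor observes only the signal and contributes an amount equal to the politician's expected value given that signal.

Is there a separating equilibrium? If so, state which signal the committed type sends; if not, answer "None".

Try committed → pledge, opportunistic → no pledge:
  If types separate, pledge earns payment 349 and no pledge earns 276.
  Committed: pledge gives 349 − 40 = 309; no pledge gives 276 − 0 = 276. No deviation. ✓
  Opportunistic: no pledge gives 276 − 0 = 276; pledge gives 349 − 113 = 236. No deviation. ✓
Both hold — the committed type sends pledge.

pledge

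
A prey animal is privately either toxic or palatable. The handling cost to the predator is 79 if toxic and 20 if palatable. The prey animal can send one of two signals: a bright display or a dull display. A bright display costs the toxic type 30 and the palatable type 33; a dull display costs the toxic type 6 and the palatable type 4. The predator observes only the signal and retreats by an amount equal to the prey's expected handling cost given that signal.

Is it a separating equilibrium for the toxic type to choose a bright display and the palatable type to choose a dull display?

If types separate, bright display earns payment 79 and dull display earns 20.
Toxic: bright display gives 79 − 30 = 49; dull display gives 20 − 6 = 14. No deviation. ✓
Palatable: dull display gives 20 − 4 = 16; bright display gives 79 − 33 = 46. Would deviate. ✗

No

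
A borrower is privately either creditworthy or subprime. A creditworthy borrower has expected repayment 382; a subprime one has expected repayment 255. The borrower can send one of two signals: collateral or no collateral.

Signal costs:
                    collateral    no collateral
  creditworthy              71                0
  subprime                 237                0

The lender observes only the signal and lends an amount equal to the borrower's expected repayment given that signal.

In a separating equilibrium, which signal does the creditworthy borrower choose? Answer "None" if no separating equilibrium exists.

Try creditworthy → collateral, subprime → no collateral:
  Under separation the lender infers type exactly: collateral → creditworthy (pays 382), no collateral → subprime (pays 255).
  Creditworthy: collateral gives 382 − 71 = 311; no collateral gives 255 − 0 = 255. No deviation. ✓
  Subprime: no collateral gives 255 − 0 = 255; collateral gives 382 − 237 = 145. No deviation. ✓
Both hold — the creditworthy type sends collateral.

collateral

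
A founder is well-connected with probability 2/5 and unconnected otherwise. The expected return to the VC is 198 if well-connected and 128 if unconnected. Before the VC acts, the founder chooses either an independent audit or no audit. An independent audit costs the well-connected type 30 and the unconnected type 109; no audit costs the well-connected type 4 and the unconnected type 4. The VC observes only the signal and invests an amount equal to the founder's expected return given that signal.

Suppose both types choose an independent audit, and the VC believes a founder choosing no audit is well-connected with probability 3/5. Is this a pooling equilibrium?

No

At the pooled signal (audit) the VC holds the prior 2/5 and pays 2/5·198 + 3/5·128 = 156. Off-path (no audit) belief 3/5 gives 3/5·198 + 2/5·128 = 170.
Well-connected: audit gives 156 − 30 = 126; no audit gives 170 − 4 = 166. Deviates. ✗
Unconnected: audit gives 156 − 109 = 47; no audit gives 170 − 4 = 166. Deviates. ✗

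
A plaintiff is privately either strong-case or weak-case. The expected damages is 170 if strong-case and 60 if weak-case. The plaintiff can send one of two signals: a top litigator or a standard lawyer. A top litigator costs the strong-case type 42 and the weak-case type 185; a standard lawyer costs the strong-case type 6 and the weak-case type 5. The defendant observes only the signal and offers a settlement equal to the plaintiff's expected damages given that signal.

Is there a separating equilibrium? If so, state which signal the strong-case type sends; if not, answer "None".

top litigator

Try strong-case → top litigator, weak-case → standard lawyer:
  If types separate, top litigator earns payment 170 and standard lawyer earns 60.
  Strong-case: top litigator gives 170 − 42 = 128; standard lawyer gives 60 − 6 = 54. No deviation. ✓
  Weak-case: standard lawyer gives 60 − 5 = 55; top litigator gives 170 − 185 = -15. No deviation. ✓
Both hold — the strong-case type sends top litigator.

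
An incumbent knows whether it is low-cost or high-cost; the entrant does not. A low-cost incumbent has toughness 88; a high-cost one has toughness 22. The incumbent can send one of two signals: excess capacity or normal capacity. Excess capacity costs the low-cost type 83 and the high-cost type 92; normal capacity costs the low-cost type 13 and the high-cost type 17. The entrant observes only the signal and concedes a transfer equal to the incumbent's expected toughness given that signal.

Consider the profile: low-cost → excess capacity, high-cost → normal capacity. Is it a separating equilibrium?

No

If types separate, excess capacity earns payment 88 and normal capacity earns 22.
Low-cost: excess capacity gives 88 − 83 = 5; normal capacity gives 22 − 13 = 9. Would deviate. ✗
High-cost: normal capacity gives 22 − 17 = 5; excess capacity gives 88 − 92 = -4. No deviation. ✓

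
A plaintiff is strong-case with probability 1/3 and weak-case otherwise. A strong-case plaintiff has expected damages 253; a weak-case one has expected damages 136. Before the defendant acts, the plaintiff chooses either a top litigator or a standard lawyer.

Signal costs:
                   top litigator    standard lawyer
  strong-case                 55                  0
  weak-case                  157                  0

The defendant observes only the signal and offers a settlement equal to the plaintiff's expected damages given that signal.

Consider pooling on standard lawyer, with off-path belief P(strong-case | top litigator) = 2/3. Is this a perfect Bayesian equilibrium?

Yes

At the pooled signal (standard lawyer) the defendant holds the prior 1/3 and pays 1/3·253 + 2/3·136 = 175. Off-path (top litigator) belief 2/3 gives 2/3·253 + 1/3·136 = 214.
Strong-case: standard lawyer gives 175 − 0 = 175; top litigator gives 214 − 55 = 159. Stays. ✓
Weak-case: standard lawyer gives 175 − 0 = 175; top litigator gives 214 − 157 = 57. Stays. ✓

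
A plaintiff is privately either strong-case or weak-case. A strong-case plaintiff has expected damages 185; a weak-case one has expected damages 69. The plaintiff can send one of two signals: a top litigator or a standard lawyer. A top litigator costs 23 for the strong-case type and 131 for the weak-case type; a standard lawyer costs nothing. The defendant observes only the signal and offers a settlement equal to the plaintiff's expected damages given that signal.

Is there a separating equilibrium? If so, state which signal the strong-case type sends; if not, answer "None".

top litigator

Try strong-case → top litigator, weak-case → standard lawyer:
  Under separation the defendant infers type exactly: top litigator → strong-case (pays 185), standard lawyer → weak-case (pays 69).
  Strong-case: top litigator gives 185 − 23 = 162; standard lawyer gives 69 − 0 = 69. No deviation. ✓
  Weak-case: standard lawyer gives 69 − 0 = 69; top litigator gives 185 − 131 = 54. No deviation. ✓
Both hold — the strong-case type sends top litigator.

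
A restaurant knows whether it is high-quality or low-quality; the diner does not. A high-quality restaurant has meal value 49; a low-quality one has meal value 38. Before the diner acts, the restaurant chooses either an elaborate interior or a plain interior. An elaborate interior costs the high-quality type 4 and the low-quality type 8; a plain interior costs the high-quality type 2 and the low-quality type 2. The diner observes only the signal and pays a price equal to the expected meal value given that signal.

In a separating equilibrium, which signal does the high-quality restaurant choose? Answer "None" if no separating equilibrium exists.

None

Try high-quality → elaborate interior, low-quality → plain interior:
  Under separation the diner infers type exactly: elaborate interior → high-quality (pays 49), plain interior → low-quality (pays 38).
  High-quality: elaborate interior gives 49 − 4 = 45; plain interior gives 38 − 2 = 36. No deviation. ✓
  Low-quality: plain interior gives 38 − 2 = 36; elaborate interior gives 49 − 8 = 41. Would deviate. ✗
Try high-quality → plain interior, low-quality → elaborate interior:
  Under separation the diner infers type exactly: plain interior → high-quality (pays 49), elaborate interior → low-quality (pays 38).
  High-quality: plain interior gives 49 − 2 = 47; elaborate interior gives 38 − 4 = 34. No deviation. ✓
  Low-quality: elaborate interior gives 38 − 8 = 30; plain interior gives 49 − 2 = 47. Would deviate. ✗
Neither assignment is incentive-compatible.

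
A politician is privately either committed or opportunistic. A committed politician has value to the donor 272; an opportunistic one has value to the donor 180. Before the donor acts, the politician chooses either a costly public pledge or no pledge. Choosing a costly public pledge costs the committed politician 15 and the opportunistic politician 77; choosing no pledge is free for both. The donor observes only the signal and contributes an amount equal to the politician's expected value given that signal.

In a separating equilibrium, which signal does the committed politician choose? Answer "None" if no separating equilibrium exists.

Try committed → pledge, opportunistic → no pledge:
  If types separate, pledge earns payment 272 and no pledge earns 180.
  Committed: pledge gives 272 − 15 = 257; no pledge gives 180 − 0 = 180. No deviation. ✓
  Opportunistic: no pledge gives 180 − 0 = 180; pledge gives 272 − 77 = 195. Would deviate. ✗
Try committed → no pledge, opportunistic → pledge:
  If types separate, no pledge earns payment 272 and pledge earns 180.
  Committed: no pledge gives 272 − 0 = 272; pledge gives 180 − 15 = 165. No deviation. ✓
  Opportunistic: pledge gives 180 − 77 = 103; no pledge gives 272 − 0 = 272. Would deviate. ✗
Neither assignment is incentive-compatible.

None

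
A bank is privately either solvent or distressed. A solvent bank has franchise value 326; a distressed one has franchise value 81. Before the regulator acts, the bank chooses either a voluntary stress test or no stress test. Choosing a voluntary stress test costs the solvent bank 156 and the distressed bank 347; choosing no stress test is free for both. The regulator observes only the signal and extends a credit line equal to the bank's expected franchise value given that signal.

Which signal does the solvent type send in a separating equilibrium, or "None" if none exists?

Try solvent → stress test, distressed → no stress test:
  If types separate, stress test earns payment 326 and no stress test earns 81.
  Solvent: stress test gives 326 − 156 = 170; no stress test gives 81 − 0 = 81. No deviation. ✓
  Distressed: no stress test gives 81 − 0 = 81; stress test gives 326 − 347 = -21. No deviation. ✓
Both hold — the solvent type sends stress test.

stress test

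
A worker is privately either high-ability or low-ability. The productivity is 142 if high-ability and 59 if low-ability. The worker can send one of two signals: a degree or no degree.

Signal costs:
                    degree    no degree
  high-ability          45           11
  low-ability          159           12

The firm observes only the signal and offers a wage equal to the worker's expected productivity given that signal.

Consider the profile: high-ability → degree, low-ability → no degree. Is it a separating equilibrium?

Yes

If types separate, degree earns payment 142 and no degree earns 59.
High-ability: degree gives 142 − 45 = 97; no degree gives 59 − 11 = 48. No deviation. ✓
Low-ability: no degree gives 59 − 12 = 47; degree gives 142 − 159 = -17. No deviation. ✓
Both incentive constraints hold.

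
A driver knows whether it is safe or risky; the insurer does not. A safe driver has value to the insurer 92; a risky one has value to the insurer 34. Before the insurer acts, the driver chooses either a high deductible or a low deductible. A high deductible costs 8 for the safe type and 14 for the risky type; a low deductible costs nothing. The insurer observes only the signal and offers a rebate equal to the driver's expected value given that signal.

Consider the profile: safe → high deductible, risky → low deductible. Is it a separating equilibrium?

No

If types separate, high deductible earns payment 92 and low deductible earns 34.
Safe: high deductible gives 92 − 8 = 84; low deductible gives 34 − 0 = 34. No deviation. ✓
Risky: low deductible gives 34 − 0 = 34; high deductible gives 92 − 14 = 78. Would deviate. ✗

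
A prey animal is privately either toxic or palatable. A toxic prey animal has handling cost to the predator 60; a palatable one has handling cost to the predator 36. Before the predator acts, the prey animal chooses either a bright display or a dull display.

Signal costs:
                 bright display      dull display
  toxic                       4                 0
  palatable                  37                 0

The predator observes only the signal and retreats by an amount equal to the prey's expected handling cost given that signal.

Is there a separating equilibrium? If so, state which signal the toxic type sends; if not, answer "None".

Try toxic → bright display, palatable → dull display:
  Under separation the predator infers type exactly: bright display → toxic (pays 60), dull display → palatable (pays 36).
  Toxic: bright display gives 60 − 4 = 56; dull display gives 36 − 0 = 36. No deviation. ✓
  Palatable: dull display gives 36 − 0 = 36; bright display gives 60 − 37 = 23. No deviation. ✓
Both hold — the toxic type sends bright display.

bright display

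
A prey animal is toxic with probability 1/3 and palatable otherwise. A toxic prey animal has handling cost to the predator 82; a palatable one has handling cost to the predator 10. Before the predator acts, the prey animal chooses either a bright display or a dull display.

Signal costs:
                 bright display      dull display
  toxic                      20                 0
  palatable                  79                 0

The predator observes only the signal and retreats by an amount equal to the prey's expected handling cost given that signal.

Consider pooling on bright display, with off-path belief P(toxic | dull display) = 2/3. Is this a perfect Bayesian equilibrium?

At the pooled signal (bright display) the predator holds the prior 1/3 and pays 1/3·82 + 2/3·10 = 34. Off-path (dull display) belief 2/3 gives 2/3·82 + 1/3·10 = 58.
Toxic: bright display gives 34 − 20 = 14; dull display gives 58 − 0 = 58. Deviates. ✗
Palatable: bright display gives 34 − 79 = -45; dull display gives 58 − 0 = 58. Deviates. ✗

No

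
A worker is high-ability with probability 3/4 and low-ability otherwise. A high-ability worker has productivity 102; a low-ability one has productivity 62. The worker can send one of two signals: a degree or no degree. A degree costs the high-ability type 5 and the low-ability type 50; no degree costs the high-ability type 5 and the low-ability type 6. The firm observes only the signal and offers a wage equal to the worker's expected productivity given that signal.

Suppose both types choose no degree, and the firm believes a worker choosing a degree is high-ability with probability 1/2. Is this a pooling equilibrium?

Yes

At the pooled signal (no degree) the firm holds the prior 3/4 and pays 3/4·102 + 1/4·62 = 92. Off-path (degree) belief 1/2 gives 1/2·102 + 1/2·62 = 82.
High-ability: no degree gives 92 − 5 = 87; degree gives 82 − 5 = 77. Stays. ✓
Low-ability: no degree gives 92 − 6 = 86; degree gives 82 − 50 = 32. Stays. ✓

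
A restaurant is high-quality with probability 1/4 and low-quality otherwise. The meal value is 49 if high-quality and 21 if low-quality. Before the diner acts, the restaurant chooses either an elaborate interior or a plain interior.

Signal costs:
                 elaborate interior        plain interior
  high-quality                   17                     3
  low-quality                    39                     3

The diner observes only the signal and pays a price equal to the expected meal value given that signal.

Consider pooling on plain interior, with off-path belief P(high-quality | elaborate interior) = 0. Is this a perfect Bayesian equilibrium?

At the pooled signal (plain interior) the diner holds the prior 1/4 and pays 1/4·49 + 3/4·21 = 28. Off-path (elaborate interior) belief 0 gives 0·49 + 1·21 = 21.
High-quality: plain interior gives 28 − 3 = 25; elaborate interior gives 21 − 17 = 4. Stays. ✓
Low-quality: plain interior gives 28 − 3 = 25; elaborate interior gives 21 − 39 = -18. Stays. ✓

Yes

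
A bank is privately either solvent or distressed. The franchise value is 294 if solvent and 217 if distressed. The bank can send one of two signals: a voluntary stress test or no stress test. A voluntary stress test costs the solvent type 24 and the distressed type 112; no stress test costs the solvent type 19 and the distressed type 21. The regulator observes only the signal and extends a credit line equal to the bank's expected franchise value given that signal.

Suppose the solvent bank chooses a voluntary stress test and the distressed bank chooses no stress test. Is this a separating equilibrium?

Yes

If types separate, stress test earns payment 294 and no stress test earns 217.
Solvent: stress test gives 294 − 24 = 270; no stress test gives 217 − 19 = 198. No deviation. ✓
Distressed: no stress test gives 217 − 21 = 196; stress test gives 294 − 112 = 182. No deviation. ✓
Both incentive constraints hold.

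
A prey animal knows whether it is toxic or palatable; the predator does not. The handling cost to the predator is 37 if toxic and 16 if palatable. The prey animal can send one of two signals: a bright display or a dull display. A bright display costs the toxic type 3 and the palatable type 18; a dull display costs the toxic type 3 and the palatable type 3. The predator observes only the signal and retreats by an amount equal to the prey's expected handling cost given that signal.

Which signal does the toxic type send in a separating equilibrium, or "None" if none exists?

Try toxic → bright display, palatable → dull display:
  If types separate, bright display earns payment 37 and dull display earns 16.
  Toxic: bright display gives 37 − 3 = 34; dull display gives 16 − 3 = 13. No deviation. ✓
  Palatable: dull display gives 16 − 3 = 13; bright display gives 37 − 18 = 19. Would deviate. ✗
Try toxic → dull display, palatable → bright display:
  If types separate, dull display earns payment 37 and bright display earns 16.
  Toxic: dull display gives 37 − 3 = 34; bright display gives 16 − 3 = 13. No deviation. ✓
  Palatable: bright display gives 16 − 18 = -2; dull display gives 37 − 3 = 34. Would deviate. ✗
Neither assignment is incentive-compatible.

None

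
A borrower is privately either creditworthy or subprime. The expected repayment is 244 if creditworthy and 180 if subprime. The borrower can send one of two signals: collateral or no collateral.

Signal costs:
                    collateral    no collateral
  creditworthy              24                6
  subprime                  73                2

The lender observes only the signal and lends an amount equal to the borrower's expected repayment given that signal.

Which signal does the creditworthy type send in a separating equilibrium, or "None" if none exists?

Try creditworthy → collateral, subprime → no collateral:
  If types separate, collateral earns payment 244 and no collateral earns 180.
  Creditworthy: collateral gives 244 − 24 = 220; no collateral gives 180 − 6 = 174. No deviation. ✓
  Subprime: no collateral gives 180 − 2 = 178; collateral gives 244 − 73 = 171. No deviation. ✓
Both hold — the creditworthy type sends collateral.

collateral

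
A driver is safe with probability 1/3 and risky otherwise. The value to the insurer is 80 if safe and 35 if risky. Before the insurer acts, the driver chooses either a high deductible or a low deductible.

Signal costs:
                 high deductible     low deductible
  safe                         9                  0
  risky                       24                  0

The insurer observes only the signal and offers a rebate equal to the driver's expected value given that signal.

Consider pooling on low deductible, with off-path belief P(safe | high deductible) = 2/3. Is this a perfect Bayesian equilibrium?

At the pooled signal (low deductible) the insurer holds the prior 1/3 and pays 1/3·80 + 2/3·35 = 50. Off-path (high deductible) belief 2/3 gives 2/3·80 + 1/3·35 = 65.
Safe: low deductible gives 50 − 0 = 50; high deductible gives 65 − 9 = 56. Deviates. ✗
Risky: low deductible gives 50 − 0 = 50; high deductible gives 65 − 24 = 41. Stays. ✓

No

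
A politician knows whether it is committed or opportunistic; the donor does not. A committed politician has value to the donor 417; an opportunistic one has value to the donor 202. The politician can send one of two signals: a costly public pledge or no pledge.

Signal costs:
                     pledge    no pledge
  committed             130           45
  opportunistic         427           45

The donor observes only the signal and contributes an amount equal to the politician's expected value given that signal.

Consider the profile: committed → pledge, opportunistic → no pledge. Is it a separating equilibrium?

Under separation the donor infers type exactly: pledge → committed (pays 417), no pledge → opportunistic (pays 202).
Committed: pledge gives 417 − 130 = 287; no pledge gives 202 − 45 = 157. No deviation. ✓
Opportunistic: no pledge gives 202 − 45 = 157; pledge gives 417 − 427 = -10. No deviation. ✓
Both incentive constraints hold.

Yes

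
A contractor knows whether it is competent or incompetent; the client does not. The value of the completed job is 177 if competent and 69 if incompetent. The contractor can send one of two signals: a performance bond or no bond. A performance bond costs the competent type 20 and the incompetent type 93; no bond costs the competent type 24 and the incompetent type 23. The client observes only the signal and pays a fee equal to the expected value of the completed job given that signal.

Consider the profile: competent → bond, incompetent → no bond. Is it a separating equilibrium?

If types separate, bond earns payment 177 and no bond earns 69.
Competent: bond gives 177 − 20 = 157; no bond gives 69 − 24 = 45. No deviation. ✓
Incompetent: no bond gives 69 − 23 = 46; bond gives 177 − 93 = 84. Would deviate. ✗

No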